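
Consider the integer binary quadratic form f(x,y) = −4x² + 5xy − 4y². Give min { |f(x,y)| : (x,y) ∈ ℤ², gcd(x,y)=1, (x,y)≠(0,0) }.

translate: b→3 (≡-5 mod 8), so (4,-5,4)→(4,3,3)
flip: (4,3,3)→(3,-3,4)
translate: b→3 (≡-3 mod 6), so (3,-3,4)→(3,3,4)
reduced (well bottom): (3,3,4) with a≤c, −a<b≤a
well minimum |f| = |-3| = 3 (negative-definite)

3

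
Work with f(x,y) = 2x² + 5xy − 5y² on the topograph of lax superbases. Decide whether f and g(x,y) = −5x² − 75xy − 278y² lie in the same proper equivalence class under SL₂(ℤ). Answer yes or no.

D₁ = 65, D₂ = 65
river cycle of f (length 6): (-5, 5, 2), (2, 7, -2), (-2, 5, 5), (5, 5, -2), (-2, 7, 2), (2, 5, -5)
river cycle of g (length 6): (-5, 5, 2), (2, 7, -2), (-2, 5, 5), (5, 5, -2), (-2, 7, 2), (2, 5, -5)
cycles coincide ⇒ equivalent

yes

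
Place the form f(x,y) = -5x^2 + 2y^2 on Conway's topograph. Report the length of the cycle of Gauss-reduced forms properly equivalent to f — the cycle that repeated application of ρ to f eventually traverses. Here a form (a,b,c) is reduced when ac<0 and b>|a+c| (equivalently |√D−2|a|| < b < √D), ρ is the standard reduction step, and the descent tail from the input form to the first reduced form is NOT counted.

D = 40, ⌊√D⌋ = 6
descent: ρ → (2,4,-3)  [lands on river]
river: ρ → (-3,2,3)
river: ρ → (3,4,-2)
river: ρ → (-2,4,3)
river: ρ → (3,2,-3)
river: ρ → (-3,4,2)
ρ-cycle length = 6 (tail of 1 descent step not counted)

6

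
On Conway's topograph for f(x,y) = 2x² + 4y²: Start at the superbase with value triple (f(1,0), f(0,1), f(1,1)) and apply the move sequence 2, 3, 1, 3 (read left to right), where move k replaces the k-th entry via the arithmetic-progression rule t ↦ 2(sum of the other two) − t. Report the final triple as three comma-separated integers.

start (2,4,6) = (f(1,0),f(0,1),f(1,1))
replace slot 2: 2·(2+6) − 4 = 12 → (2,12,6)
replace slot 3: 2·(2+12) − 6 = 22 → (2,12,22)
replace slot 1: 2·(12+22) − 2 = 66 → (66,12,22)
replace slot 3: 2·(66+12) − 22 = 134 → (66,12,134)

66,12,134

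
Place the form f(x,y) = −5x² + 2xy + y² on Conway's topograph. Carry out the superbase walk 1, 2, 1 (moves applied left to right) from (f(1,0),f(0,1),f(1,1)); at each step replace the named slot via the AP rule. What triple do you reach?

start (-5,1,-2) = (f(1,0),f(0,1),f(1,1))
replace slot 1: 2·(1+(-2)) − (-5) = 3 → (3,1,-2)
replace slot 2: 2·(3+(-2)) − 1 = 1 → (3,1,-2)
replace slot 1: 2·(1+(-2)) − 3 = -5 → (-5,1,-2)

-5,1,-2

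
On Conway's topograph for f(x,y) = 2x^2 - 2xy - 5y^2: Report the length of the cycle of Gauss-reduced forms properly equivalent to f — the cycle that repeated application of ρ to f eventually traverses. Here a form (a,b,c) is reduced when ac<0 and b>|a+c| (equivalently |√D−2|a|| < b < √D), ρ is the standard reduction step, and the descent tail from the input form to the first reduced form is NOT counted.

D = 44, ⌊√D⌋ = 6
descent: ρ → (-5,2,2)
descent: ρ → (2,6,-1)  [lands on river]
river: ρ → (-1,6,2)
ρ-cycle length = 2 (tail of 2 descent steps not counted)

2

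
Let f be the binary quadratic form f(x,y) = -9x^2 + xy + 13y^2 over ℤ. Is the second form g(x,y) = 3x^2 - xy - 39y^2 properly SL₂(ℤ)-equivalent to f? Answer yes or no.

D₁ = 469, D₂ = 469
river cycle of f (length 4): (-9, 19, 3), (3, 17, -15), (-15, 13, 5), (5, 17, -9)
river cycle of g (length 4): (3, 17, -15), (-15, 13, 5), (5, 17, -9), (-9, 19, 3)
cycles coincide ⇒ equivalent

yes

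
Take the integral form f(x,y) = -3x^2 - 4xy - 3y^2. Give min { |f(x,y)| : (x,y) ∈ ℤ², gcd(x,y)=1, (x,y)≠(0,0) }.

translate: b→-2 (≡4 mod 6), so (3,4,3)→(3,-2,2)
flip: (3,-2,2)→(2,2,3)
reduced (well bottom): (2,2,3) with a≤c, −a<b≤a
well minimum |f| = |-2| = 2 (negative-definite)

2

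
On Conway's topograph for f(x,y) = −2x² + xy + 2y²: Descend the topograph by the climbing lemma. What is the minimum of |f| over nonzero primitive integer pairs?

river: ρ → (2,3,-1)
river: ρ → (-1,3,2)
river: ρ → (2,1,-2)
river: ρ → (-2,3,1)
river: ρ → (1,3,-2)
river: ρ → (-2,1,2)
closes: descent 0, river 6
min |a| on river = 1

1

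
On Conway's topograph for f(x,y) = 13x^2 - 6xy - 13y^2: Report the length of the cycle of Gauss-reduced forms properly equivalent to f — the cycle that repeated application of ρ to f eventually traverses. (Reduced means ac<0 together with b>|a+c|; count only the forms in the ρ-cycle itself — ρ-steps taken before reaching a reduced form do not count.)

D = 712, ⌊√D⌋ = 26
descent: ρ → (-13,6,13)  [lands on river]
river: ρ → (13,20,-6)
river: ρ → (-6,16,19)
river: ρ → (19,22,-3)
river: ρ → (-3,26,3)
river: ρ → (3,22,-19)
river: ρ → (-19,16,6)
river: ρ → (6,20,-13)
ρ-cycle length = 8 (tail of 1 descent step not counted)

8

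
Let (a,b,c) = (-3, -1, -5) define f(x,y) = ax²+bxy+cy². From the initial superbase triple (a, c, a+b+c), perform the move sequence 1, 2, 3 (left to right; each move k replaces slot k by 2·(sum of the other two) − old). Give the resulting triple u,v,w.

start (-3,-5,-9) = (f(1,0),f(0,1),f(1,1))
replace slot 1: 2·((-5)+(-9)) − (-3) = -25 → (-25,-5,-9)
replace slot 2: 2·((-25)+(-9)) − (-5) = -63 → (-25,-63,-9)
replace slot 3: 2·((-25)+(-63)) − (-9) = -167 → (-25,-63,-167)

-25,-63,-167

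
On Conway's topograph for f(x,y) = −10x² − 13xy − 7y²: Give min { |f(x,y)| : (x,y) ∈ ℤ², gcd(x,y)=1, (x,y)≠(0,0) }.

translate: b→-7 (≡13 mod 20), so (10,13,7)→(10,-7,4)
flip: (10,-7,4)→(4,7,10)
translate: b→-1 (≡7 mod 8), so (4,7,10)→(4,-1,7)
reduced (well bottom): (4,-1,7) with a≤c, −a<b≤a
well minimum |f| = |-4| = 4 (negative-definite)

4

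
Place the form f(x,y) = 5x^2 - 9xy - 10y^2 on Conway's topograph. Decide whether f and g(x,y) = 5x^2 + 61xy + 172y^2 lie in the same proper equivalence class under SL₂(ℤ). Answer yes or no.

D₁ = 281, D₂ = 281
river cycle of f (length 30): (-10, 9, 5), (5, 11, -8), (-8, 5, 8), (8, 11, -5), (-5, 9, 10), (10, 11, -4), (-4, 13, 7), (7, 15, -2), (-2, 13, 14), (14, 15, -1), … (20 more)
river cycle of g (length 30): (5, 11, -8), (-8, 5, 8), (8, 11, -5), (-5, 9, 10), (10, 11, -4), (-4, 13, 7), (7, 15, -2), (-2, 13, 14), (14, 15, -1), (-1, 15, 14), … (20 more)
cycles coincide ⇒ equivalent

yes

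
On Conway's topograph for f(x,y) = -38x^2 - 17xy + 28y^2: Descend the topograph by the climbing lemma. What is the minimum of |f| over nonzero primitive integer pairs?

descent: ρ → (28,17,-38)  [lands on river]
river: ρ → (-38,59,7)
river: ρ → (7,67,-2)
river: ρ → (-2,65,40)
river: ρ → (40,15,-27)
river: ρ → (-27,39,28)
closes: descent 1, river 6
min |a| on river = 2

2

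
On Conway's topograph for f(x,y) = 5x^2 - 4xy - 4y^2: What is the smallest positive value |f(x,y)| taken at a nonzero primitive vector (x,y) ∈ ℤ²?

descent: ρ → (-4,4,5)  [lands on river]
river: ρ → (5,6,-3)
river: ρ → (-3,6,5)
river: ρ → (5,4,-4)
closes: descent 1, river 4
min |a| on river = 3

3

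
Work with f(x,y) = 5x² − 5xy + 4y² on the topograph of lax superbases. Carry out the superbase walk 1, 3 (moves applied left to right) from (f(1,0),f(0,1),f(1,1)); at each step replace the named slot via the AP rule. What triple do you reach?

start (5,4,4) = (f(1,0),f(0,1),f(1,1))
replace slot 1: 2·(4+4) − 5 = 11 → (11,4,4)
replace slot 3: 2·(11+4) − 4 = 26 → (11,4,26)

11,4,26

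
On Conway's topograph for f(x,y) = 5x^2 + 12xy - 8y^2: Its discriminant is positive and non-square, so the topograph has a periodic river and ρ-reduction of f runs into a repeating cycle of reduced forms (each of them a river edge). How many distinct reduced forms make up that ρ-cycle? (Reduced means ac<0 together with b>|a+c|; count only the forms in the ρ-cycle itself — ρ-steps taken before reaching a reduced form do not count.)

D = 304, ⌊√D⌋ = 17
river: ρ → (-8,4,9)
river: ρ → (9,14,-3)
river: ρ → (-3,16,4)
river: ρ → (4,16,-3)
river: ρ → (-3,14,9)
river: ρ → (9,4,-8)
river: ρ → (-8,12,5)
river: ρ → (5,8,-12)
river: ρ → (-12,16,1)
river: ρ → (1,16,-12)
river: ρ → (-12,8,5)
river: ρ → (5,12,-8)
ρ-cycle length = 12 (tail of 0 descent steps not counted)

12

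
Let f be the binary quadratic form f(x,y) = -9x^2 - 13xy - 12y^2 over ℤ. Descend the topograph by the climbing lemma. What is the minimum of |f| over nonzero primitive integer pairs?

translate: b→-5 (≡13 mod 18), so (9,13,12)→(9,-5,8)
flip: (9,-5,8)→(8,5,9)
reduced (well bottom): (8,5,9) with a≤c, −a<b≤a
well minimum |f| = |-8| = 8 (negative-definite)

8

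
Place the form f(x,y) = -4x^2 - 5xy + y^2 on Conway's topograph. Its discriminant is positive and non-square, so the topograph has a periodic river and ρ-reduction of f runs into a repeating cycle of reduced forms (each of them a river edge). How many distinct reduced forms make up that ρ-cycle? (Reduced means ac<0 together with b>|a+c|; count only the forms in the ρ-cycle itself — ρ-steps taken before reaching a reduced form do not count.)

D = 41, ⌊√D⌋ = 6
descent: ρ → (1,5,-4)  [lands on river]
river: ρ → (-4,3,2)
river: ρ → (2,5,-2)
river: ρ → (-2,3,4)
river: ρ → (4,5,-1)
river: ρ → (-1,5,4)
river: ρ → (4,3,-2)
river: ρ → (-2,5,2)
river: ρ → (2,3,-4)
river: ρ → (-4,5,1)
ρ-cycle length = 10 (tail of 1 descent step not counted)

10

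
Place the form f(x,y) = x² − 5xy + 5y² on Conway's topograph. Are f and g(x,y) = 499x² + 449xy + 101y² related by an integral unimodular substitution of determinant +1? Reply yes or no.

D₁ = 5, D₂ = 5
river cycle of f (length 2): (1, 1, -1), (-1, 1, 1)
river cycle of g (length 2): (1, 1, -1), (-1, 1, 1)
cycles coincide ⇒ equivalent

yes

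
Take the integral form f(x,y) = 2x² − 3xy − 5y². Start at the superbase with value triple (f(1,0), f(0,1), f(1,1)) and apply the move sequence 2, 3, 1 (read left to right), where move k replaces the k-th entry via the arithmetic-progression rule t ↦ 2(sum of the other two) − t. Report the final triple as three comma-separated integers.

start (2,-5,-6) = (f(1,0),f(0,1),f(1,1))
replace slot 2: 2·(2+(-6)) − (-5) = -3 → (2,-3,-6)
replace slot 3: 2·(2+(-3)) − (-6) = 4 → (2,-3,4)
replace slot 1: 2·((-3)+4) − 2 = 0 → (0,-3,4)

0,-3,4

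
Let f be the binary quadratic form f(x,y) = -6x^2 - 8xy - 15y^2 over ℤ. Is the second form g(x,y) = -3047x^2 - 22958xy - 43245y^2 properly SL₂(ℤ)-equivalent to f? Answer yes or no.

D₁ = -296, D₂ = -296
f is negative-definite; reduce −f:
−f: translate: b→-4 (≡8 mod 12), so (6,8,15)→(6,-4,13)
−f: reduced (well bottom): (6,-4,13) with a≤c, −a<b≤a
flip sign back: reduced form of f is (-6,4,-13)
g is negative-definite; reduce −g:
−g: translate: b→-1418 (≡22958 mod 6094), so (3047,22958,43245)→(3047,-1418,165)
−g: flip: (3047,-1418,165)→(165,1418,3047)
−g: translate: b→98 (≡1418 mod 330), so (165,1418,3047)→(165,98,15)
−g: flip: (165,98,15)→(15,-98,165)
−g: translate: b→-8 (≡-98 mod 30), so (15,-98,165)→(15,-8,6)
−g: flip: (15,-8,6)→(6,8,15)
−g: translate: b→-4 (≡8 mod 12), so (6,8,15)→(6,-4,13)
−g: reduced (well bottom): (6,-4,13) with a≤c, −a<b≤a
flip sign back: reduced form of g is (-6,4,-13)
reduced forms (-6, 4, -13) vs (-6, 4, -13) ⇒ equivalent

yes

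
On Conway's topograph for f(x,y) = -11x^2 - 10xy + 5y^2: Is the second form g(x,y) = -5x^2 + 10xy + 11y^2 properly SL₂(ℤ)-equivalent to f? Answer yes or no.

D₁ = 320, D₂ = 320
river cycle of f (length 4): (5, 10, -11), (-11, 12, 4), (4, 12, -11), (-11, 10, 5)
river cycle of g (length 4): (11, 12, -4), (-4, 12, 11), (11, 10, -5), (-5, 10, 11)
cycles differ ⇒ inequivalent

no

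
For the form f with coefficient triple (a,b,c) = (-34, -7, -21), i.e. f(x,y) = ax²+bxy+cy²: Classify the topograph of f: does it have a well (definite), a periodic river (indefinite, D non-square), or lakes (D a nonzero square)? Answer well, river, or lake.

D = b²−4ac = (-7)² − 4·(-34)·(-21) = -2807
D < 0 ⇒ definite ⇒ every region one sign ⇒ single well

well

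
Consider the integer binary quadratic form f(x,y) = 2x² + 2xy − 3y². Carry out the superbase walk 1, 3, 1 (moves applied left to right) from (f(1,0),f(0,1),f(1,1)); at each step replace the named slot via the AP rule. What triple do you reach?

start (2,-3,1) = (f(1,0),f(0,1),f(1,1))
replace slot 1: 2·((-3)+1) − 2 = -6 → (-6,-3,1)
replace slot 3: 2·((-6)+(-3)) − 1 = -19 → (-6,-3,-19)
replace slot 1: 2·((-3)+(-19)) − (-6) = -38 → (-38,-3,-19)

-38,-3,-19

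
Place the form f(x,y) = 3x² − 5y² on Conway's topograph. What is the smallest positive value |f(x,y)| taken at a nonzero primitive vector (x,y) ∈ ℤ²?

descent: ρ → (-5,0,3)
descent: ρ → (3,6,-2)  [lands on river]
river: ρ → (-2,6,3)
closes: descent 2, river 2
min |a| on river = 2

2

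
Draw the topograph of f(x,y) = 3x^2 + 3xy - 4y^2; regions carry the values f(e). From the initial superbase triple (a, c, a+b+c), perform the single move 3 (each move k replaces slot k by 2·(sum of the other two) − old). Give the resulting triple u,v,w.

start (3,-4,2) = (f(1,0),f(0,1),f(1,1))
replace slot 3: 2·(3+(-4)) − 2 = -4 → (3,-4,-4)

3,-4,-4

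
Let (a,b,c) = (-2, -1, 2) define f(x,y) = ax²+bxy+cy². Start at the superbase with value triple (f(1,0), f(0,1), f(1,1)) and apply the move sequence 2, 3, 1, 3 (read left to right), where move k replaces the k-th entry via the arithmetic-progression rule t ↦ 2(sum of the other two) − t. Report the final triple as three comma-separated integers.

start (-2,2,-1) = (f(1,0),f(0,1),f(1,1))
replace slot 2: 2·((-2)+(-1)) − 2 = -8 → (-2,-8,-1)
replace slot 3: 2·((-2)+(-8)) − (-1) = -19 → (-2,-8,-19)
replace slot 1: 2·((-8)+(-19)) − (-2) = -52 → (-52,-8,-19)
replace slot 3: 2·((-52)+(-8)) − (-19) = -101 → (-52,-8,-101)

-52,-8,-101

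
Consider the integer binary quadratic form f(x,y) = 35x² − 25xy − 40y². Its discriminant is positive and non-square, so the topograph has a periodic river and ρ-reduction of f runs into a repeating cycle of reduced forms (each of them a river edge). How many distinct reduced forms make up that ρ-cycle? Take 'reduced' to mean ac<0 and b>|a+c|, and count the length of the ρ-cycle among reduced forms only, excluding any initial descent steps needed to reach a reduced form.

D = 6225, ⌊√D⌋ = 78
descent: ρ → (-40,25,35)  [lands on river]
river: ρ → (35,45,-30)
river: ρ → (-30,75,5)
river: ρ → (5,75,-30)
river: ρ → (-30,45,35)
river: ρ → (35,25,-40)
river: ρ → (-40,55,20)
river: ρ → (20,65,-25)
river: ρ → (-25,35,50)
river: ρ → (50,65,-10)
river: ρ → (-10,75,15)
river: ρ → (15,75,-10)
river: ρ → (-10,65,50)
river: ρ → (50,35,-25)
river: ρ → (-25,65,20)
river: ρ → (20,55,-40)
ρ-cycle length = 16 (tail of 1 descent step not counted)

16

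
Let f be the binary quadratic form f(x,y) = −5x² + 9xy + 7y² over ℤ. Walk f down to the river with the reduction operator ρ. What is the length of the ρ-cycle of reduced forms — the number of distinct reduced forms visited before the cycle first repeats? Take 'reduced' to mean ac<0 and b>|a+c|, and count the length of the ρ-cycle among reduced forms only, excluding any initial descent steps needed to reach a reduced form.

D = 221, ⌊√D⌋ = 14
river: ρ → (7,5,-7)
river: ρ → (-7,9,5)
river: ρ → (5,11,-5)
river: ρ → (-5,9,7)
ρ-cycle length = 4 (tail of 0 descent steps not counted)

4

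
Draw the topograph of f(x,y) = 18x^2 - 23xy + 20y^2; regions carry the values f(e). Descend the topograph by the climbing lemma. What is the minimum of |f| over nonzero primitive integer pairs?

translate: b→13 (≡-23 mod 36), so (18,-23,20)→(18,13,15)
flip: (18,13,15)→(15,-13,18)
reduced (well bottom): (15,-13,18) with a≤c, −a<b≤a
well minimum = a = 15

15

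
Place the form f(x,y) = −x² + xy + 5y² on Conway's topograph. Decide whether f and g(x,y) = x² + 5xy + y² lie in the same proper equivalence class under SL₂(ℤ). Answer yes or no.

D₁ = 21, D₂ = 21
river cycle of f (length 2): (-1, 3, 3), (3, 3, -1)
river cycle of g (length 2): (1, 3, -3), (-3, 3, 1)
cycles differ ⇒ inequivalent

no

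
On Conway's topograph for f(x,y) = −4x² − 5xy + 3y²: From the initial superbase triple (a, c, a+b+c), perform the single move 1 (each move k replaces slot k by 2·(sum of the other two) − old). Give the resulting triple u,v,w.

start (-4,3,-6) = (f(1,0),f(0,1),f(1,1))
replace slot 1: 2·(3+(-6)) − (-4) = -2 → (-2,3,-6)

-2,3,-6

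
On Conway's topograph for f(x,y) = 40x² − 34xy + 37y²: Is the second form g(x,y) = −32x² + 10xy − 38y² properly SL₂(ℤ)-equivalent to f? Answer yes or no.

D₁ = -4764, D₂ = -4764
f: flip: (40,-34,37)→(37,34,40)
f: reduced (well bottom): (37,34,40) with a≤c, −a<b≤a
g is negative-definite; reduce −g:
−g: reduced (well bottom): (32,-10,38) with a≤c, −a<b≤a
flip sign back: reduced form of g is (-32,10,-38)
reduced forms (37, 34, 40) vs (-32, 10, -38) ⇒ inequivalent

no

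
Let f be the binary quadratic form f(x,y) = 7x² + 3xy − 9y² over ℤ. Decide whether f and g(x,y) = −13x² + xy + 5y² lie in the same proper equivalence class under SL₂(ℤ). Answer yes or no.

D₁ = 261, D₂ = 261
river cycle of f (length 8): (-9, 15, 1), (1, 15, -9), (-9, 3, 7), (7, 11, -5), (-5, 9, 9), (9, 9, -5), (-5, 11, 7), (7, 3, -9)
river cycle of g (length 8): (5, 9, -9), (-9, 9, 5), (5, 11, -7), (-7, 3, 9), (9, 15, -1), (-1, 15, 9), (9, 3, -7), (-7, 11, 5)
cycles differ ⇒ inequivalent

no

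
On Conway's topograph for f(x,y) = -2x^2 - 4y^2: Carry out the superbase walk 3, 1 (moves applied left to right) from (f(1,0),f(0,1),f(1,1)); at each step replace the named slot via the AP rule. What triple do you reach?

start (-2,-4,-6) = (f(1,0),f(0,1),f(1,1))
replace slot 3: 2·((-2)+(-4)) − (-6) = -6 → (-2,-4,-6)
replace slot 1: 2·((-4)+(-6)) − (-2) = -18 → (-18,-4,-6)

-18,-4,-6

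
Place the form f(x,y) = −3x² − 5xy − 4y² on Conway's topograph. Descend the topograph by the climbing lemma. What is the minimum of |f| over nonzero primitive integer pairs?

translate: b→-1 (≡5 mod 6), so (3,5,4)→(3,-1,2)
flip: (3,-1,2)→(2,1,3)
reduced (well bottom): (2,1,3) with a≤c, −a<b≤a
well minimum |f| = |-2| = 2 (negative-definite)

2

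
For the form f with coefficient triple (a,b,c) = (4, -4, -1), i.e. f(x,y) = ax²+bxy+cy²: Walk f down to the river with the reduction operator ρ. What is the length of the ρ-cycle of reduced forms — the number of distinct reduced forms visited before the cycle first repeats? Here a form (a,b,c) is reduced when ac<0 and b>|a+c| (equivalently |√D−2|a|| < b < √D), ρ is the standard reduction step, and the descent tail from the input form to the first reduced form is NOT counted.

D = 32, ⌊√D⌋ = 5
descent: ρ → (-1,4,4)  [lands on river]
river: ρ → (4,4,-1)
ρ-cycle length = 2 (tail of 1 descent step not counted)

2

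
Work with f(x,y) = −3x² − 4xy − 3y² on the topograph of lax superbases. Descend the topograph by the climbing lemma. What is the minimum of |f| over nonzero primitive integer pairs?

translate: b→-2 (≡4 mod 6), so (3,4,3)→(3,-2,2)
flip: (3,-2,2)→(2,2,3)
reduced (well bottom): (2,2,3) with a≤c, −a<b≤a
well minimum |f| = |-2| = 2 (negative-definite)

2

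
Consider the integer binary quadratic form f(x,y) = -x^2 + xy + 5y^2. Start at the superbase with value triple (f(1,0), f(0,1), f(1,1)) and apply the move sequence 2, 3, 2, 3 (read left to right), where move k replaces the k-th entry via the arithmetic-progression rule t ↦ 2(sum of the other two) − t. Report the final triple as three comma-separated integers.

start (-1,5,5) = (f(1,0),f(0,1),f(1,1))
replace slot 2: 2·((-1)+5) − 5 = 3 → (-1,3,5)
replace slot 3: 2·((-1)+3) − 5 = -1 → (-1,3,-1)
replace slot 2: 2·((-1)+(-1)) − 3 = -7 → (-1,-7,-1)
replace slot 3: 2·((-1)+(-7)) − (-1) = -15 → (-1,-7,-15)

-1,-7,-15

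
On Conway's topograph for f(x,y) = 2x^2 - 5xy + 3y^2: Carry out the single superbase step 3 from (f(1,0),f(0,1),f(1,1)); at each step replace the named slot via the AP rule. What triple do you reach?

start (2,3,0) = (f(1,0),f(0,1),f(1,1))
replace slot 3: 2·(2+3) − 0 = 10 → (2,3,10)

2,3,10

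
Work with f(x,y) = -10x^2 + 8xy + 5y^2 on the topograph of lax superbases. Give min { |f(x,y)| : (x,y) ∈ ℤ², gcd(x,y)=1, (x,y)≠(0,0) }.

river: ρ → (5,12,-6)
river: ρ → (-6,12,5)
river: ρ → (5,8,-10)
river: ρ → (-10,12,3)
river: ρ → (3,12,-10)
river: ρ → (-10,8,5)
closes: descent 0, river 6
min |a| on river = 3

3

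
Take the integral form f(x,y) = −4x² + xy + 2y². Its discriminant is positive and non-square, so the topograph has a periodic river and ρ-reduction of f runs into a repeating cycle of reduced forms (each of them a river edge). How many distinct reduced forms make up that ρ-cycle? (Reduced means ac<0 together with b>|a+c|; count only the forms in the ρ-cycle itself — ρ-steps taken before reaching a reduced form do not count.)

D = 33, ⌊√D⌋ = 5
descent: ρ → (2,3,-3)  [lands on river]
river: ρ → (-3,3,2)
river: ρ → (2,5,-1)
river: ρ → (-1,5,2)
ρ-cycle length = 4 (tail of 1 descent step not counted)

4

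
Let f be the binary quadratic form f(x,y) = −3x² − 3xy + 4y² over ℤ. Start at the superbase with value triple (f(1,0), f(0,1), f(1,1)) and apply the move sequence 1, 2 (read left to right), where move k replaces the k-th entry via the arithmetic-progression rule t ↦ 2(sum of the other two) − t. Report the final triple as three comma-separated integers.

start (-3,4,-2) = (f(1,0),f(0,1),f(1,1))
replace slot 1: 2·(4+(-2)) − (-3) = 7 → (7,4,-2)
replace slot 2: 2·(7+(-2)) − 4 = 6 → (7,6,-2)

7,6,-2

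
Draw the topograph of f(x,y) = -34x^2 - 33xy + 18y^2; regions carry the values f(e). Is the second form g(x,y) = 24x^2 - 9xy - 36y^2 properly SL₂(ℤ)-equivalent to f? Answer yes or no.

D₁ = 3537, D₂ = 3537
river cycle of f (length 48): (18, 33, -34), (-34, 35, 17), (17, 33, -36), (-36, 39, 14), (14, 45, -27), (-27, 9, 32), (32, 55, -4), (-4, 57, 18), (18, 51, -13), (-13, 53, 14), … (38 more)
river cycle of g (length 16): (24, 39, -21), (-21, 45, 18), (18, 27, -39), (-39, 51, 6), (6, 57, -12), (-12, 39, 42), (42, 45, -9), (-9, 45, 42), (42, 39, -12), (-12, 57, 6), … (6 more)
cycles differ ⇒ inequivalent

no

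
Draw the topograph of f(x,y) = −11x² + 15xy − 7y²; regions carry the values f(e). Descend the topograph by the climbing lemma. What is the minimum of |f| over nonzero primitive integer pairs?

translate: b→7 (≡-15 mod 22), so (11,-15,7)→(11,7,3)
flip: (11,7,3)→(3,-7,11)
translate: b→-1 (≡-7 mod 6), so (3,-7,11)→(3,-1,7)
reduced (well bottom): (3,-1,7) with a≤c, −a<b≤a
well minimum |f| = |-3| = 3 (negative-definite)

3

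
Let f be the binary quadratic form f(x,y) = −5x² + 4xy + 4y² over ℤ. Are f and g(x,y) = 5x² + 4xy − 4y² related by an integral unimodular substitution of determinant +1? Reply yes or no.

D₁ = 96, D₂ = 96
river cycle of f (length 4): (4, 4, -5), (-5, 6, 3), (3, 6, -5), (-5, 4, 4)
river cycle of g (length 4): (-4, 4, 5), (5, 6, -3), (-3, 6, 5), (5, 4, -4)
cycles differ ⇒ inequivalent

no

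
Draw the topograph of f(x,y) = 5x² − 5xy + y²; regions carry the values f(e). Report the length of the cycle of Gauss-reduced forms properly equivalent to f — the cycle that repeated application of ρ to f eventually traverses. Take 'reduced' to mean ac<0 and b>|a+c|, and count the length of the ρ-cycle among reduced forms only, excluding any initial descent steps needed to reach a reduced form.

D = 5, ⌊√D⌋ = 2
descent: ρ → (1,1,-1)  [lands on river]
river: ρ → (-1,1,1)
ρ-cycle length = 2 (tail of 1 descent step not counted)

2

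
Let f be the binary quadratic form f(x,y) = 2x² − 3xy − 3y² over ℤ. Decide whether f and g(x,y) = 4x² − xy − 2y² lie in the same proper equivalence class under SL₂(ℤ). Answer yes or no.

D₁ = 33, D₂ = 33
river cycle of f (length 4): (-3, 3, 2), (2, 5, -1), (-1, 5, 2), (2, 3, -3)
river cycle of g (length 4): (-2, 5, 1), (1, 5, -2), (-2, 3, 3), (3, 3, -2)
cycles differ ⇒ inequivalent

no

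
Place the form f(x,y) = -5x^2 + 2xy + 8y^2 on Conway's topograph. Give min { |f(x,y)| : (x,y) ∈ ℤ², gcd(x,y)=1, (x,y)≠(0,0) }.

descent: ρ → (8,-2,-5)
descent: ρ → (-5,12,1)  [lands on river]
river: ρ → (1,12,-5)
river: ρ → (-5,8,5)
river: ρ → (5,12,-1)
river: ρ → (-1,12,5)
river: ρ → (5,8,-5)
closes: descent 2, river 6
min |a| on river = 1

1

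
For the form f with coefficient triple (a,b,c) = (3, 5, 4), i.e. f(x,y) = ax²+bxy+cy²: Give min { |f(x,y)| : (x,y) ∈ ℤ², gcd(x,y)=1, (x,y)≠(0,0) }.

translate: b→-1 (≡5 mod 6), so (3,5,4)→(3,-1,2)
flip: (3,-1,2)→(2,1,3)
reduced (well bottom): (2,1,3) with a≤c, −a<b≤a
well minimum = a = 2

2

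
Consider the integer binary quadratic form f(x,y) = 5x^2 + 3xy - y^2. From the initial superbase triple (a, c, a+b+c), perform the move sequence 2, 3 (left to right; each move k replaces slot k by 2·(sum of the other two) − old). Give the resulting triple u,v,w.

start (5,-1,7) = (f(1,0),f(0,1),f(1,1))
replace slot 2: 2·(5+7) − (-1) = 25 → (5,25,7)
replace slot 3: 2·(5+25) − 7 = 53 → (5,25,53)

5,25,53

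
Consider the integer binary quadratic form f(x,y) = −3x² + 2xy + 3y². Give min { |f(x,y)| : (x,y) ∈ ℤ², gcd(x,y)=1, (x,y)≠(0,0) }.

river: ρ → (3,4,-2)
river: ρ → (-2,4,3)
river: ρ → (3,2,-3)
river: ρ → (-3,4,2)
river: ρ → (2,4,-3)
river: ρ → (-3,2,3)
closes: descent 0, river 6
min |a| on river = 2

2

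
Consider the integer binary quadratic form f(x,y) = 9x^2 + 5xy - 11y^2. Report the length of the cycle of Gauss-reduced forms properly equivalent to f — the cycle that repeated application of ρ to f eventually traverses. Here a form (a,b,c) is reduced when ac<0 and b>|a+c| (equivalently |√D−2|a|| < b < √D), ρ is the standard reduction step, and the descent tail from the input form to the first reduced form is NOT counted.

D = 421, ⌊√D⌋ = 20
river: ρ → (-11,17,3)
river: ρ → (3,19,-5)
river: ρ → (-5,11,15)
river: ρ → (15,19,-1)
river: ρ → (-1,19,15)
river: ρ → (15,11,-5)
river: ρ → (-5,19,3)
river: ρ → (3,17,-11)
river: ρ → (-11,5,9)
river: ρ → (9,13,-7)
river: ρ → (-7,15,7)
river: ρ → (7,13,-9)
river: ρ → (-9,5,11)
river: ρ → (11,17,-3)
river: ρ → (-3,19,5)
river: ρ → (5,11,-15)
river: ρ → (-15,19,1)
river: ρ → (1,19,-15)
river: ρ → (-15,11,5)
river: ρ → (5,19,-3)
river: ρ → (-3,17,11)
river: ρ → (11,5,-9)
river: ρ → (-9,13,7)
river: ρ → (7,15,-7)
river: ρ → (-7,13,9)
river: ρ → (9,5,-11)
ρ-cycle length = 26 (tail of 0 descent steps not counted)

26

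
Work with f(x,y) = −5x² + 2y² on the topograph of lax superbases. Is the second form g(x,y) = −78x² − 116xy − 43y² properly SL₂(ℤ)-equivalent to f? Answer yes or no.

D₁ = 40, D₂ = 40
river cycle of f (length 6): (2, 4, -3), (-3, 2, 3), (3, 4, -2), (-2, 4, 3), (3, 2, -3), (-3, 4, 2)
river cycle of g (length 6): (2, 4, -3), (-3, 2, 3), (3, 4, -2), (-2, 4, 3), (3, 2, -3), (-3, 4, 2)
cycles coincide ⇒ equivalent

yes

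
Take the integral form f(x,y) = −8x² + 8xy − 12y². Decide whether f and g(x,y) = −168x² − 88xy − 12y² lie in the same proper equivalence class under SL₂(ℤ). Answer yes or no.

D₁ = -320, D₂ = -320
f is negative-definite; reduce −f:
−f: translate: b→8 (≡-8 mod 16), so (8,-8,12)→(8,8,12)
−f: reduced (well bottom): (8,8,12) with a≤c, −a<b≤a
flip sign back: reduced form of f is (-8,-8,-12)
g is negative-definite; reduce −g:
−g: flip: (168,88,12)→(12,-88,168)
−g: translate: b→8 (≡-88 mod 24), so (12,-88,168)→(12,8,8)
−g: flip: (12,8,8)→(8,-8,12)
−g: translate: b→8 (≡-8 mod 16), so (8,-8,12)→(8,8,12)
−g: reduced (well bottom): (8,8,12) with a≤c, −a<b≤a
flip sign back: reduced form of g is (-8,-8,-12)
reduced forms (-8, -8, -12) vs (-8, -8, -12) ⇒ equivalent

yes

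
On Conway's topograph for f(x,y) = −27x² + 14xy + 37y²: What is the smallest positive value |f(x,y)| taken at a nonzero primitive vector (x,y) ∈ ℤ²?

river: ρ → (37,60,-4)
river: ρ → (-4,60,37)
river: ρ → (37,14,-27)
river: ρ → (-27,40,24)
river: ρ → (24,56,-11)
river: ρ → (-11,54,29)
river: ρ → (29,62,-3)
river: ρ → (-3,64,8)
river: ρ → (8,64,-3)
river: ρ → (-3,62,29)
river: ρ → (29,54,-11)
river: ρ → (-11,56,24)
river: ρ → (24,40,-27)
river: ρ → (-27,14,37)
closes: descent 0, river 14
min |a| on river = 3

3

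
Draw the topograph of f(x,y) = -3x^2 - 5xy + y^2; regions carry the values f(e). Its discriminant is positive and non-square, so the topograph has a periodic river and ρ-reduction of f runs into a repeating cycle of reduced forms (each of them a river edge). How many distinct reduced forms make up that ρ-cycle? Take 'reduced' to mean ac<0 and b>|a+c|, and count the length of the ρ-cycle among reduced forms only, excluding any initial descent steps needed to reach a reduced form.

D = 37, ⌊√D⌋ = 6
descent: ρ → (1,5,-3)  [lands on river]
river: ρ → (-3,1,3)
river: ρ → (3,5,-1)
river: ρ → (-1,5,3)
river: ρ → (3,1,-3)
river: ρ → (-3,5,1)
ρ-cycle length = 6 (tail of 1 descent step not counted)

6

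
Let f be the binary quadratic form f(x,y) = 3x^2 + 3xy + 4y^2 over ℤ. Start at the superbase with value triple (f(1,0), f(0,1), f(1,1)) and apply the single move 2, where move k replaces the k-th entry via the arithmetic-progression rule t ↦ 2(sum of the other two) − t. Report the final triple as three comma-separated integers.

start (3,4,10) = (f(1,0),f(0,1),f(1,1))
replace slot 2: 2·(3+10) − 4 = 22 → (3,22,10)

3,22,10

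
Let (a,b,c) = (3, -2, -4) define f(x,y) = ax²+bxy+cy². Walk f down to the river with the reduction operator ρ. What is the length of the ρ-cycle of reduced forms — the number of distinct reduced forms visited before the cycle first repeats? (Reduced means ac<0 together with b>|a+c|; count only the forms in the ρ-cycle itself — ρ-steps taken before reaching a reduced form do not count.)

D = 52, ⌊√D⌋ = 7
descent: ρ → (-4,2,3)  [lands on river]
river: ρ → (3,4,-3)
river: ρ → (-3,2,4)
river: ρ → (4,6,-1)
river: ρ → (-1,6,4)
river: ρ → (4,2,-3)
river: ρ → (-3,4,3)
river: ρ → (3,2,-4)
river: ρ → (-4,6,1)
river: ρ → (1,6,-4)
ρ-cycle length = 10 (tail of 1 descent step not counted)

10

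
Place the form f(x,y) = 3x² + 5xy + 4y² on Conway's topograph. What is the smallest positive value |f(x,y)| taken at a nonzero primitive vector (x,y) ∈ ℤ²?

translate: b→-1 (≡5 mod 6), so (3,5,4)→(3,-1,2)
flip: (3,-1,2)→(2,1,3)
reduced (well bottom): (2,1,3) with a≤c, −a<b≤a
well minimum = a = 2

2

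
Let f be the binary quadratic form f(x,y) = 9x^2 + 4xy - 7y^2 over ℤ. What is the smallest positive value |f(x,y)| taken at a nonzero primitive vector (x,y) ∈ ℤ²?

river: ρ → (-7,10,6)
river: ρ → (6,14,-3)
river: ρ → (-3,16,1)
river: ρ → (1,16,-3)
river: ρ → (-3,14,6)
river: ρ → (6,10,-7)
river: ρ → (-7,4,9)
river: ρ → (9,14,-2)
river: ρ → (-2,14,9)
river: ρ → (9,4,-7)
closes: descent 0, river 10
min |a| on river = 1

1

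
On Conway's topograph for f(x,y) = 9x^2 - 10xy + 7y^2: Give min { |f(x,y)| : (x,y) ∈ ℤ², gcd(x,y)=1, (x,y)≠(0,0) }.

translate: b→8 (≡-10 mod 18), so (9,-10,7)→(9,8,6)
flip: (9,8,6)→(6,-8,9)
translate: b→4 (≡-8 mod 12), so (6,-8,9)→(6,4,7)
reduced (well bottom): (6,4,7) with a≤c, −a<b≤a
well minimum = a = 6

6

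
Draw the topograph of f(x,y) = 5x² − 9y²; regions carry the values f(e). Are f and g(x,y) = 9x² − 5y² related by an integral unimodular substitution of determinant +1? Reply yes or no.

D₁ = 180, D₂ = 180
river cycle of f (length 6): (5, 10, -4), (-4, 6, 9), (9, 12, -1), (-1, 12, 9), (9, 6, -4), (-4, 10, 5)
river cycle of g (length 6): (-5, 10, 4), (4, 6, -9), (-9, 12, 1), (1, 12, -9), (-9, 6, 4), (4, 10, -5)
cycles differ ⇒ inequivalent

no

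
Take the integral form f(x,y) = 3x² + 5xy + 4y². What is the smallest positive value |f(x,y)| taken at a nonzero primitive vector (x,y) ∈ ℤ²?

translate: b→-1 (≡5 mod 6), so (3,5,4)→(3,-1,2)
flip: (3,-1,2)→(2,1,3)
reduced (well bottom): (2,1,3) with a≤c, −a<b≤a
well minimum = a = 2

2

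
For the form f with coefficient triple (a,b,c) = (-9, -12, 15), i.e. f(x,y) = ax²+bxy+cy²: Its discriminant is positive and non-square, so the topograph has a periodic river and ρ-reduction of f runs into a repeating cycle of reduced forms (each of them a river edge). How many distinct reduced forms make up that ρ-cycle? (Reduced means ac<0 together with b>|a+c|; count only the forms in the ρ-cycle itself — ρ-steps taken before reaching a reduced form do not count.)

D = 684, ⌊√D⌋ = 26
descent: ρ → (15,12,-9)  [lands on river]
river: ρ → (-9,24,3)
river: ρ → (3,24,-9)
river: ρ → (-9,12,15)
river: ρ → (15,18,-6)
river: ρ → (-6,18,15)
ρ-cycle length = 6 (tail of 1 descent step not counted)

6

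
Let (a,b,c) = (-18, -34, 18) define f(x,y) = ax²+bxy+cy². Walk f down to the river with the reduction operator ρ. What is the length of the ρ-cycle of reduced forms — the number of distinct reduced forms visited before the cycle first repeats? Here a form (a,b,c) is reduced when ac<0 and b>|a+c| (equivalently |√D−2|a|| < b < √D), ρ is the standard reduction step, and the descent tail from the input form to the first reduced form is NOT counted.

D = 2452, ⌊√D⌋ = 49
descent: ρ → (18,34,-18)  [lands on river]
river: ρ → (-18,38,14)
river: ρ → (14,46,-6)
river: ρ → (-6,38,42)
river: ρ → (42,46,-2)
river: ρ → (-2,46,42)
river: ρ → (42,38,-6)
river: ρ → (-6,46,14)
river: ρ → (14,38,-18)
river: ρ → (-18,34,18)
river: ρ → (18,38,-14)
river: ρ → (-14,46,6)
river: ρ → (6,38,-42)
river: ρ → (-42,46,2)
river: ρ → (2,46,-42)
river: ρ → (-42,38,6)
river: ρ → (6,46,-14)
river: ρ → (-14,38,18)
ρ-cycle length = 18 (tail of 1 descent step not counted)

18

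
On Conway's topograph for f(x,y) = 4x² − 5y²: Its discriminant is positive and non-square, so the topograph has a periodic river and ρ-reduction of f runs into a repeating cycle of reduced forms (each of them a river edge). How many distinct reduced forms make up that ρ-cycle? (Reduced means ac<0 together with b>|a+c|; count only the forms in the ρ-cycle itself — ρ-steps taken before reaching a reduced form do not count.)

D = 80, ⌊√D⌋ = 8
descent: ρ → (-5,0,4)
descent: ρ → (4,8,-1)  [lands on river]
river: ρ → (-1,8,4)
ρ-cycle length = 2 (tail of 2 descent steps not counted)

2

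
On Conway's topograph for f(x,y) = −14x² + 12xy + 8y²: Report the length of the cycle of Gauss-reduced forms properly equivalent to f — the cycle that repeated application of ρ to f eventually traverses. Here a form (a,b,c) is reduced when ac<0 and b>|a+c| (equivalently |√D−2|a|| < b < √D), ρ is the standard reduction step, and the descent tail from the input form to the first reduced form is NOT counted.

D = 592, ⌊√D⌋ = 24
river: ρ → (8,20,-6)
river: ρ → (-6,16,14)
river: ρ → (14,12,-8)
river: ρ → (-8,20,6)
river: ρ → (6,16,-14)
river: ρ → (-14,12,8)
ρ-cycle length = 6 (tail of 0 descent steps not counted)

6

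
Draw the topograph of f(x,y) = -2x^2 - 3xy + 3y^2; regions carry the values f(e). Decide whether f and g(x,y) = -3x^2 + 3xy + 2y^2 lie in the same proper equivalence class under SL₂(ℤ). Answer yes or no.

D₁ = 33, D₂ = 33
river cycle of f (length 4): (3, 3, -2), (-2, 5, 1), (1, 5, -2), (-2, 3, 3)
river cycle of g (length 4): (2, 5, -1), (-1, 5, 2), (2, 3, -3), (-3, 3, 2)
cycles differ ⇒ inequivalent

no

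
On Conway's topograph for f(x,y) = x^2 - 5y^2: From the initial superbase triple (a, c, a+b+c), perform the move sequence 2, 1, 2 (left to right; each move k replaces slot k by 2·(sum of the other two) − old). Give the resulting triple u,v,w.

start (1,-5,-4) = (f(1,0),f(0,1),f(1,1))
replace slot 2: 2·(1+(-4)) − (-5) = -1 → (1,-1,-4)
replace slot 1: 2·((-1)+(-4)) − 1 = -11 → (-11,-1,-4)
replace slot 2: 2·((-11)+(-4)) − (-1) = -29 → (-11,-29,-4)

-11,-29,-4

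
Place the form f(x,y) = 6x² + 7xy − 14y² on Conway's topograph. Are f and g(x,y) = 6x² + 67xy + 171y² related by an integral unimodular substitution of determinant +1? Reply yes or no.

D₁ = 385, D₂ = 385
river cycle of f (length 12): (6, 19, -1), (-1, 19, 6), (6, 17, -4), (-4, 15, 10), (10, 5, -9), (-9, 13, 6), (6, 11, -11), (-11, 11, 6), (6, 13, -9), (-9, 5, 10), … (2 more)
river cycle of g (length 12): (6, 19, -1), (-1, 19, 6), (6, 17, -4), (-4, 15, 10), (10, 5, -9), (-9, 13, 6), (6, 11, -11), (-11, 11, 6), (6, 13, -9), (-9, 5, 10), … (2 more)
cycles coincide ⇒ equivalent

yes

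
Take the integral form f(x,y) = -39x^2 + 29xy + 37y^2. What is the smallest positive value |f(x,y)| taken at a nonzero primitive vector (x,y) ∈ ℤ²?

river: ρ → (37,45,-31)
river: ρ → (-31,79,3)
river: ρ → (3,77,-57)
river: ρ → (-57,37,23)
river: ρ → (23,55,-39)
river: ρ → (-39,23,39)
river: ρ → (39,55,-23)
river: ρ → (-23,37,57)
river: ρ → (57,77,-3)
river: ρ → (-3,79,31)
river: ρ → (31,45,-37)
river: ρ → (-37,29,39)
river: ρ → (39,49,-27)
river: ρ → (-27,59,29)
river: ρ → (29,57,-29)
river: ρ → (-29,59,27)
river: ρ → (27,49,-39)
river: ρ → (-39,29,37)
closes: descent 0, river 18
min |a| on river = 3

3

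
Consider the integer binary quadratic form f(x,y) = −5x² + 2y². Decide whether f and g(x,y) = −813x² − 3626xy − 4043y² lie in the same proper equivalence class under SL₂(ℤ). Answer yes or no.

D₁ = 40, D₂ = 40
river cycle of f (length 6): (2, 4, -3), (-3, 2, 3), (3, 4, -2), (-2, 4, 3), (3, 2, -3), (-3, 4, 2)
river cycle of g (length 6): (2, 4, -3), (-3, 2, 3), (3, 4, -2), (-2, 4, 3), (3, 2, -3), (-3, 4, 2)
cycles coincide ⇒ equivalent

yes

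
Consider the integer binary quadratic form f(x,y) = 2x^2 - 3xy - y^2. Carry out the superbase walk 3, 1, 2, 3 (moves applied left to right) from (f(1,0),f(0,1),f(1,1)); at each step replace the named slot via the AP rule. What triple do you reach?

start (2,-1,-2) = (f(1,0),f(0,1),f(1,1))
replace slot 3: 2·(2+(-1)) − (-2) = 4 → (2,-1,4)
replace slot 1: 2·((-1)+4) − 2 = 4 → (4,-1,4)
replace slot 2: 2·(4+4) − (-1) = 17 → (4,17,4)
replace slot 3: 2·(4+17) − 4 = 38 → (4,17,38)

4,17,38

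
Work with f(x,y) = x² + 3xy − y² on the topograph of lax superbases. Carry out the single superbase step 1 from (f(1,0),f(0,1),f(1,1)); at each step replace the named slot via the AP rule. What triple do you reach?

start (1,-1,3) = (f(1,0),f(0,1),f(1,1))
replace slot 1: 2·((-1)+3) − 1 = 3 → (3,-1,3)

3,-1,3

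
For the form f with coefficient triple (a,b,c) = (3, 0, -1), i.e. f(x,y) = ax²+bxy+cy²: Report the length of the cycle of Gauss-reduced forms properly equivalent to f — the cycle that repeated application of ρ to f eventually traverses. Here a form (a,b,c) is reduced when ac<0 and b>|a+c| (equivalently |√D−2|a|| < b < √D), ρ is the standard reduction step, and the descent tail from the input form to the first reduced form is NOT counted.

D = 12, ⌊√D⌋ = 3
descent: ρ → (-1,2,2)  [lands on river]
river: ρ → (2,2,-1)
ρ-cycle length = 2 (tail of 1 descent step not counted)

2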